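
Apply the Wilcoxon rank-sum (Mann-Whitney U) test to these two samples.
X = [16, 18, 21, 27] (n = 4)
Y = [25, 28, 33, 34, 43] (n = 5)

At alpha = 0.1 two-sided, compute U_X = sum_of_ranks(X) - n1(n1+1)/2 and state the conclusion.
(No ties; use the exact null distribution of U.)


Step 1: Combine and sort all 9 observations; assign midranks.
sorted (value, group): (16,X), (18,X), (21,X), (25,Y), (27,X), (28,Y), (33,Y), (34,Y), (43,Y)
ranks: 16->1, 18->2, 21->3, 25->4, 27->5, 28->6, 33->7, 34->8, 43->9
Step 2: Rank sum for X: R1 = 1 + 2 + 3 + 5 = 11.
Step 3: U_X = R1 - n1(n1+1)/2 = 11 - 4*5/2 = 11 - 10 = 1.
       U_Y = n1*n2 - U_X = 20 - 1 = 19.
Step 4: No ties, so the exact null distribution of U (based on enumerating the C(9,4) = 126 equally likely rank assignments) gives the two-sided p-value.
Step 5: p-value = 0.031746; compare to alpha = 0.1. reject H0.

U_X = 1, p = 0.031746, reject H0 at alpha = 0.1.


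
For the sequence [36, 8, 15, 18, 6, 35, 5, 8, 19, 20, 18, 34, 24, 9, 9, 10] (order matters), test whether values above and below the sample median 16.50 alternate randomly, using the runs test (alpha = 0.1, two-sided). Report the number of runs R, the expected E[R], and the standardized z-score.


Step 1: Compute median = 16.50; label A = above, B = below.
Labels in order: ABBABABBAAAAABBB  (n_A = 8, n_B = 8)
Step 2: Count runs R = 8.
Step 3: Under H0 (random ordering), E[R] = 2*n_A*n_B/(n_A+n_B) + 1 = 2*8*8/16 + 1 = 9.0000.
        Var[R] = 2*n_A*n_B*(2*n_A*n_B - n_A - n_B) / ((n_A+n_B)^2 * (n_A+n_B-1)) = 14336/3840 = 3.7333.
        SD[R] = 1.9322.
Step 4: Continuity-corrected z = (R + 0.5 - E[R]) / SD[R] = (8 + 0.5 - 9.0000) / 1.9322 = -0.2588.
Step 5: Two-sided p-value via normal approximation = 2*(1 - Phi(|z|)) = 0.795809.
Step 6: alpha = 0.1. fail to reject H0.

R = 8, z = -0.2588, p = 0.795809, fail to reject H0.


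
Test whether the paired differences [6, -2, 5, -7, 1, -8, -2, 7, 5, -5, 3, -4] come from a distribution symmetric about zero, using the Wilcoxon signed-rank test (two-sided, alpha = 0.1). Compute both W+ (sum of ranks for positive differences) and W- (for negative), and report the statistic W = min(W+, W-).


Step 1: Drop any zero differences (none here) and take |d_i|.
|d| = [6, 2, 5, 7, 1, 8, 2, 7, 5, 5, 3, 4]
Step 2: Midrank |d_i| (ties get averaged ranks).
ranks: |6|->9, |2|->2.5, |5|->7, |7|->10.5, |1|->1, |8|->12, |2|->2.5, |7|->10.5, |5|->7, |5|->7, |3|->4, |4|->5
Step 3: Attach original signs; sum ranks with positive sign and with negative sign.
W+ = 9 + 7 + 1 + 10.5 + 7 + 4 = 38.5
W- = 2.5 + 10.5 + 12 + 2.5 + 7 + 5 = 39.5
(Check: W+ + W- = 78 should equal n(n+1)/2 = 78.)
Step 4: Test statistic W = min(W+, W-) = 38.5.
Step 5: Ties in |d|, so use the tie-corrected normal approximation.
        E[W] = n(n+1)/4 = 12*13/4 = 39.
        Tie groups: |d|=2 (t=2), |d|=5 (t=3), |d|=7 (t=2); sum(t^3 - t) = 36.
        Var[W] = n(n+1)(2n+1)/24 - sum(t^3-t)/48 = 3900/24 - 36/48 = 161.75.
        z = (W - E[W]) / sqrt(Var[W]) = (38.5 - 39) / 12.7181 = -0.0393.
        Two-sided p = 2*Phi(z) = 0.968640.
Step 6: alpha = 0.1. fail to reject H0.

W+ = 38.5, W- = 39.5, W = min = 38.5, p = 0.968640, fail to reject H0.


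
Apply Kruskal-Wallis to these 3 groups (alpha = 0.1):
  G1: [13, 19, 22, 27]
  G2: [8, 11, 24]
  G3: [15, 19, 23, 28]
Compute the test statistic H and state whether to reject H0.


Step 1: Combine all N = 11 observations and assign midranks.
sorted (value, group, rank): (8,G2,1), (11,G2,2), (13,G1,3), (15,G3,4), (19,G1,5.5), (19,G3,5.5), (22,G1,7), (23,G3,8), (24,G2,9), (27,G1,10), (28,G3,11)
Step 2: Sum ranks within each group.
R_1 = 25.5 (n_1 = 4)
R_2 = 12 (n_2 = 3)
R_3 = 28.5 (n_3 = 4)
Step 3: H = 12/(N(N+1)) * sum(R_i^2/n_i) - 3(N+1)
     = 12/(11*12) * (25.5^2/4 + 12^2/3 + 28.5^2/4) - 3*12
     = 0.090909 * 413.625 - 36
     = 1.602273.
Step 4: Ties present; correction factor C = 1 - 6/(11^3 - 11) = 0.995455. Corrected H = 1.602273 / 0.995455 = 1.609589.
Step 5: Under H0, H ~ chi^2(2); p-value = 0.447180.
Step 6: alpha = 0.1. fail to reject H0.

H = 1.6096, df = 2, p = 0.447180, fail to reject H0.


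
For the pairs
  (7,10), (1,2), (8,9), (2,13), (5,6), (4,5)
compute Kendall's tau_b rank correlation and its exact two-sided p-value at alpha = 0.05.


Step 1: Enumerate the 15 unordered pairs (i,j) with i<j and classify each by sign(x_j-x_i) * sign(y_j-y_i).
  (1,2):dx=-6,dy=-8->C; (1,3):dx=+1,dy=-1->D; (1,4):dx=-5,dy=+3->D; (1,5):dx=-2,dy=-4->C
  (1,6):dx=-3,dy=-5->C; (2,3):dx=+7,dy=+7->C; (2,4):dx=+1,dy=+11->C; (2,5):dx=+4,dy=+4->C
  (2,6):dx=+3,dy=+3->C; (3,4):dx=-6,dy=+4->D; (3,5):dx=-3,dy=-3->C; (3,6):dx=-4,dy=-4->C
  (4,5):dx=+3,dy=-7->D; (4,6):dx=+2,dy=-8->D; (5,6):dx=-1,dy=-1->C
Step 2: C = 10, D = 5, total pairs = 15.
Step 3: tau = (C - D)/(n(n-1)/2) = (10 - 5)/15 = 0.333333.
Step 4: Exact two-sided p-value (enumerate n! = 720 permutations of y under H0): p = 0.469444.
Step 5: alpha = 0.05. fail to reject H0.

tau_b = 0.3333 (C=10, D=5), p = 0.469444, fail to reject H0.


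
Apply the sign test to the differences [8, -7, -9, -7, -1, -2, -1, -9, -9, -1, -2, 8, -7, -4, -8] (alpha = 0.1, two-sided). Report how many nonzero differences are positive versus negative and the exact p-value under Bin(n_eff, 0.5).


Step 1: Discard zero differences. Original n = 15; n_eff = number of nonzero differences = 15.
Nonzero differences (with sign): +8, -7, -9, -7, -1, -2, -1, -9, -9, -1, -2, +8, -7, -4, -8
Step 2: Count signs: positive = 2, negative = 13.
Step 3: Under H0: P(positive) = 0.5, so the number of positives S ~ Bin(15, 0.5).
Step 4: Two-sided exact p-value = sum of Bin(15,0.5) probabilities at or below the observed probability = 0.007385.
Step 5: alpha = 0.1. reject H0.

n_eff = 15, pos = 2, neg = 13, p = 0.007385, reject H0.


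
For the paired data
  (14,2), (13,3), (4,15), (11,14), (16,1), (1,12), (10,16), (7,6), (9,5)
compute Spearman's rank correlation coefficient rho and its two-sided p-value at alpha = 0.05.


Step 1: Rank x and y separately (midranks; no ties here).
rank(x): 14->8, 13->7, 4->2, 11->6, 16->9, 1->1, 10->5, 7->3, 9->4
rank(y): 2->2, 3->3, 15->8, 14->7, 1->1, 12->6, 16->9, 6->5, 5->4
Step 2: d_i = R_x(i) - R_y(i); compute d_i^2.
  (8-2)^2=36, (7-3)^2=16, (2-8)^2=36, (6-7)^2=1, (9-1)^2=64, (1-6)^2=25, (5-9)^2=16, (3-5)^2=4, (4-4)^2=0
sum(d^2) = 198.
Step 3: rho = 1 - 6*198 / (9*(9^2 - 1)) = 1 - 1188/720 = -0.650000.
Step 4: Under H0, t = rho * sqrt((n-2)/(1-rho^2)) = -2.2630 ~ t(7).
Step 5: Two-sided p-value from the t-distribution with 7 df = 0.058073.
Step 6: alpha = 0.05. fail to reject H0.

rho = -0.6500, p = 0.058073, fail to reject H0 at alpha = 0.05.


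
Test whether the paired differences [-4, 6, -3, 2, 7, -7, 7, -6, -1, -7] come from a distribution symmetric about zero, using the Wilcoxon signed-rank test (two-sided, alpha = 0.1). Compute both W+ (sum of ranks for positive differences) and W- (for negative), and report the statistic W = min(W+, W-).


Step 1: Drop any zero differences (none here) and take |d_i|.
|d| = [4, 6, 3, 2, 7, 7, 7, 6, 1, 7]
Step 2: Midrank |d_i| (ties get averaged ranks).
ranks: |4|->4, |6|->5.5, |3|->3, |2|->2, |7|->8.5, |7|->8.5, |7|->8.5, |6|->5.5, |1|->1, |7|->8.5
Step 3: Attach original signs; sum ranks with positive sign and with negative sign.
W+ = 5.5 + 2 + 8.5 + 8.5 = 24.5
W- = 4 + 3 + 8.5 + 5.5 + 1 + 8.5 = 30.5
(Check: W+ + W- = 55 should equal n(n+1)/2 = 55.)
Step 4: Test statistic W = min(W+, W-) = 24.5.
Step 5: Ties in |d|, so use the tie-corrected normal approximation.
        E[W] = n(n+1)/4 = 10*11/4 = 27.5.
        Tie groups: |d|=6 (t=2), |d|=7 (t=4); sum(t^3 - t) = 66.
        Var[W] = n(n+1)(2n+1)/24 - sum(t^3-t)/48 = 2310/24 - 66/48 = 94.875.
        z = (W - E[W]) / sqrt(Var[W]) = (24.5 - 27.5) / 9.7404 = -0.3080.
        Two-sided p = 2*Phi(z) = 0.758085.
Step 6: alpha = 0.1. fail to reject H0.

W+ = 24.5, W- = 30.5, W = min = 24.5, p = 0.758085, fail to reject H0.


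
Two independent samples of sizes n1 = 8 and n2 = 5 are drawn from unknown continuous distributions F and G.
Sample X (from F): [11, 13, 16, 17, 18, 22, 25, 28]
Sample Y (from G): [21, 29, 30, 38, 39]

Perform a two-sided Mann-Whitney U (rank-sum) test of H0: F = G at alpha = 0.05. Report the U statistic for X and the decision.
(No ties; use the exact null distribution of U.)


Step 1: Combine and sort all 13 observations; assign midranks.
sorted (value, group): (11,X), (13,X), (16,X), (17,X), (18,X), (21,Y), (22,X), (25,X), (28,X), (29,Y), (30,Y), (38,Y), (39,Y)
ranks: 11->1, 13->2, 16->3, 17->4, 18->5, 21->6, 22->7, 25->8, 28->9, 29->10, 30->11, 38->12, 39->13
Step 2: Rank sum for X: R1 = 1 + 2 + 3 + 4 + 5 + 7 + 8 + 9 = 39.
Step 3: U_X = R1 - n1(n1+1)/2 = 39 - 8*9/2 = 39 - 36 = 3.
       U_Y = n1*n2 - U_X = 40 - 3 = 37.
Step 4: No ties, so the exact null distribution of U (based on enumerating the C(13,8) = 1287 equally likely rank assignments) gives the two-sided p-value.
Step 5: p-value = 0.010878; compare to alpha = 0.05. reject H0.

U_X = 3, p = 0.010878, reject H0 at alpha = 0.05.


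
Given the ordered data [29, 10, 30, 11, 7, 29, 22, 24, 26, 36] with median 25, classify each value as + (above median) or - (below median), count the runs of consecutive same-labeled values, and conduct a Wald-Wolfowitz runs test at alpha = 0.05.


Step 1: Compute median = 25; label A = above, B = below.
Labels in order: ABABBABBAA  (n_A = 5, n_B = 5)
Step 2: Count runs R = 7.
Step 3: Under H0 (random ordering), E[R] = 2*n_A*n_B/(n_A+n_B) + 1 = 2*5*5/10 + 1 = 6.0000.
        Var[R] = 2*n_A*n_B*(2*n_A*n_B - n_A - n_B) / ((n_A+n_B)^2 * (n_A+n_B-1)) = 2000/900 = 2.2222.
        SD[R] = 1.4907.
Step 4: Continuity-corrected z = (R - 0.5 - E[R]) / SD[R] = (7 - 0.5 - 6.0000) / 1.4907 = 0.3354.
Step 5: Two-sided p-value via normal approximation = 2*(1 - Phi(|z|)) = 0.737316.
Step 6: alpha = 0.05. fail to reject H0.

R = 7, z = 0.3354, p = 0.737316, fail to reject H0.


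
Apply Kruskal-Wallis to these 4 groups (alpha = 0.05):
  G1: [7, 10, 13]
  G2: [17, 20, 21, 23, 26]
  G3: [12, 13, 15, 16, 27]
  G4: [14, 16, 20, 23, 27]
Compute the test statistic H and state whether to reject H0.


Step 1: Combine all N = 18 observations and assign midranks.
sorted (value, group, rank): (7,G1,1), (10,G1,2), (12,G3,3), (13,G1,4.5), (13,G3,4.5), (14,G4,6), (15,G3,7), (16,G3,8.5), (16,G4,8.5), (17,G2,10), (20,G2,11.5), (20,G4,11.5), (21,G2,13), (23,G2,14.5), (23,G4,14.5), (26,G2,16), (27,G3,17.5), (27,G4,17.5)
Step 2: Sum ranks within each group.
R_1 = 7.5 (n_1 = 3)
R_2 = 65 (n_2 = 5)
R_3 = 40.5 (n_3 = 5)
R_4 = 58 (n_4 = 5)
Step 3: H = 12/(N(N+1)) * sum(R_i^2/n_i) - 3(N+1)
     = 12/(18*19) * (7.5^2/3 + 65^2/5 + 40.5^2/5 + 58^2/5) - 3*19
     = 0.035088 * 1864.6 - 57
     = 8.424561.
Step 4: Ties present; correction factor C = 1 - 30/(18^3 - 18) = 0.994840. Corrected H = 8.424561 / 0.994840 = 8.468257.
Step 5: Under H0, H ~ chi^2(3); p-value = 0.037263.
Step 6: alpha = 0.05. reject H0.

H = 8.4683, df = 3, p = 0.037263, reject H0.


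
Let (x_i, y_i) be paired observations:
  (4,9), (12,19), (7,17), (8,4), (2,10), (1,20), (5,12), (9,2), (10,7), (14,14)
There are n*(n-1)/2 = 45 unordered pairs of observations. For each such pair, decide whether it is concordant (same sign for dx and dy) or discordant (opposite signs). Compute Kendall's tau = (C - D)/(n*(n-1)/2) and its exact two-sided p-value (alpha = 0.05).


Step 1: Enumerate the 45 unordered pairs (i,j) with i<j and classify each by sign(x_j-x_i) * sign(y_j-y_i).
  (1,2):dx=+8,dy=+10->C; (1,3):dx=+3,dy=+8->C; (1,4):dx=+4,dy=-5->D; (1,5):dx=-2,dy=+1->D
  (1,6):dx=-3,dy=+11->D; (1,7):dx=+1,dy=+3->C; (1,8):dx=+5,dy=-7->D; (1,9):dx=+6,dy=-2->D
  (1,10):dx=+10,dy=+5->C; (2,3):dx=-5,dy=-2->C; (2,4):dx=-4,dy=-15->C; (2,5):dx=-10,dy=-9->C
  (2,6):dx=-11,dy=+1->D; (2,7):dx=-7,dy=-7->C; (2,8):dx=-3,dy=-17->C; (2,9):dx=-2,dy=-12->C
  (2,10):dx=+2,dy=-5->D; (3,4):dx=+1,dy=-13->D; (3,5):dx=-5,dy=-7->C; (3,6):dx=-6,dy=+3->D
  (3,7):dx=-2,dy=-5->C; (3,8):dx=+2,dy=-15->D; (3,9):dx=+3,dy=-10->D; (3,10):dx=+7,dy=-3->D
  (4,5):dx=-6,dy=+6->D; (4,6):dx=-7,dy=+16->D; (4,7):dx=-3,dy=+8->D; (4,8):dx=+1,dy=-2->D
  (4,9):dx=+2,dy=+3->C; (4,10):dx=+6,dy=+10->C; (5,6):dx=-1,dy=+10->D; (5,7):dx=+3,dy=+2->C
  (5,8):dx=+7,dy=-8->D; (5,9):dx=+8,dy=-3->D; (5,10):dx=+12,dy=+4->C; (6,7):dx=+4,dy=-8->D
  (6,8):dx=+8,dy=-18->D; (6,9):dx=+9,dy=-13->D; (6,10):dx=+13,dy=-6->D; (7,8):dx=+4,dy=-10->D
  (7,9):dx=+5,dy=-5->D; (7,10):dx=+9,dy=+2->C; (8,9):dx=+1,dy=+5->C; (8,10):dx=+5,dy=+12->C
  (9,10):dx=+4,dy=+7->C
Step 2: C = 20, D = 25, total pairs = 45.
Step 3: tau = (C - D)/(n(n-1)/2) = (20 - 25)/45 = -0.111111.
Step 4: Exact two-sided p-value (enumerate n! = 3628800 permutations of y under H0): p = 0.727490.
Step 5: alpha = 0.05. fail to reject H0.

tau_b = -0.1111 (C=20, D=25), p = 0.727490, fail to reject H0.


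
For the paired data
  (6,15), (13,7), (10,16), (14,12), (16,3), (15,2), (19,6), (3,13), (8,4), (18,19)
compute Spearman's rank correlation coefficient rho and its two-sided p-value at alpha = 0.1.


Step 1: Rank x and y separately (midranks; no ties here).
rank(x): 6->2, 13->5, 10->4, 14->6, 16->8, 15->7, 19->10, 3->1, 8->3, 18->9
rank(y): 15->8, 7->5, 16->9, 12->6, 3->2, 2->1, 6->4, 13->7, 4->3, 19->10
Step 2: d_i = R_x(i) - R_y(i); compute d_i^2.
  (2-8)^2=36, (5-5)^2=0, (4-9)^2=25, (6-6)^2=0, (8-2)^2=36, (7-1)^2=36, (10-4)^2=36, (1-7)^2=36, (3-3)^2=0, (9-10)^2=1
sum(d^2) = 206.
Step 3: rho = 1 - 6*206 / (10*(10^2 - 1)) = 1 - 1236/990 = -0.248485.
Step 4: Under H0, t = rho * sqrt((n-2)/(1-rho^2)) = -0.7256 ~ t(8).
Step 5: Two-sided p-value from the t-distribution with 8 df = 0.488776.
Step 6: alpha = 0.1. fail to reject H0.

rho = -0.2485, p = 0.488776, fail to reject H0 at alpha = 0.1.


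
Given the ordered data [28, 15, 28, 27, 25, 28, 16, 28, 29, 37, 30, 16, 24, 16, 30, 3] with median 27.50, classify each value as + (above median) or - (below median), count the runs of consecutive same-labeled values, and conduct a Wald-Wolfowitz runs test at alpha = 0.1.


Step 1: Compute median = 27.50; label A = above, B = below.
Labels in order: ABABBABAAAABBBAB  (n_A = 8, n_B = 8)
Step 2: Count runs R = 10.
Step 3: Under H0 (random ordering), E[R] = 2*n_A*n_B/(n_A+n_B) + 1 = 2*8*8/16 + 1 = 9.0000.
        Var[R] = 2*n_A*n_B*(2*n_A*n_B - n_A - n_B) / ((n_A+n_B)^2 * (n_A+n_B-1)) = 14336/3840 = 3.7333.
        SD[R] = 1.9322.
Step 4: Continuity-corrected z = (R - 0.5 - E[R]) / SD[R] = (10 - 0.5 - 9.0000) / 1.9322 = 0.2588.
Step 5: Two-sided p-value via normal approximation = 2*(1 - Phi(|z|)) = 0.795809.
Step 6: alpha = 0.1. fail to reject H0.

R = 10, z = 0.2588, p = 0.795809, fail to reject H0.


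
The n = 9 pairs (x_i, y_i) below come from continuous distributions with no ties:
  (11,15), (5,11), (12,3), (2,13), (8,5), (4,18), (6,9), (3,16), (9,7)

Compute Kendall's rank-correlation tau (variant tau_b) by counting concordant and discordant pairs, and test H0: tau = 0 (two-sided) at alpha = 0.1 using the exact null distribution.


Step 1: Enumerate the 36 unordered pairs (i,j) with i<j and classify each by sign(x_j-x_i) * sign(y_j-y_i).
  (1,2):dx=-6,dy=-4->C; (1,3):dx=+1,dy=-12->D; (1,4):dx=-9,dy=-2->C; (1,5):dx=-3,dy=-10->C
  (1,6):dx=-7,dy=+3->D; (1,7):dx=-5,dy=-6->C; (1,8):dx=-8,dy=+1->D; (1,9):dx=-2,dy=-8->C
  (2,3):dx=+7,dy=-8->D; (2,4):dx=-3,dy=+2->D; (2,5):dx=+3,dy=-6->D; (2,6):dx=-1,dy=+7->D
  (2,7):dx=+1,dy=-2->D; (2,8):dx=-2,dy=+5->D; (2,9):dx=+4,dy=-4->D; (3,4):dx=-10,dy=+10->D
  (3,5):dx=-4,dy=+2->D; (3,6):dx=-8,dy=+15->D; (3,7):dx=-6,dy=+6->D; (3,8):dx=-9,dy=+13->D
  (3,9):dx=-3,dy=+4->D; (4,5):dx=+6,dy=-8->D; (4,6):dx=+2,dy=+5->C; (4,7):dx=+4,dy=-4->D
  (4,8):dx=+1,dy=+3->C; (4,9):dx=+7,dy=-6->D; (5,6):dx=-4,dy=+13->D; (5,7):dx=-2,dy=+4->D
  (5,8):dx=-5,dy=+11->D; (5,9):dx=+1,dy=+2->C; (6,7):dx=+2,dy=-9->D; (6,8):dx=-1,dy=-2->C
  (6,9):dx=+5,dy=-11->D; (7,8):dx=-3,dy=+7->D; (7,9):dx=+3,dy=-2->D; (8,9):dx=+6,dy=-9->D
Step 2: C = 9, D = 27, total pairs = 36.
Step 3: tau = (C - D)/(n(n-1)/2) = (9 - 27)/36 = -0.500000.
Step 4: Exact two-sided p-value (enumerate n! = 362880 permutations of y under H0): p = 0.075176.
Step 5: alpha = 0.1. reject H0.

tau_b = -0.5000 (C=9, D=27), p = 0.075176, reject H0.


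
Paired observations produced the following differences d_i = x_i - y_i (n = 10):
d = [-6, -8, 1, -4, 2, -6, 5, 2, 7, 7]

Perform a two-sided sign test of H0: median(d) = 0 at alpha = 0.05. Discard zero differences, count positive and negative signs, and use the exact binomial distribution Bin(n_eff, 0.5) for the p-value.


Step 1: Discard zero differences. Original n = 10; n_eff = number of nonzero differences = 10.
Nonzero differences (with sign): -6, -8, +1, -4, +2, -6, +5, +2, +7, +7
Step 2: Count signs: positive = 6, negative = 4.
Step 3: Under H0: P(positive) = 0.5, so the number of positives S ~ Bin(10, 0.5).
Step 4: Two-sided exact p-value = sum of Bin(10,0.5) probabilities at or below the observed probability = 0.753906.
Step 5: alpha = 0.05. fail to reject H0.

n_eff = 10, pos = 6, neg = 4, p = 0.753906, fail to reject H0.


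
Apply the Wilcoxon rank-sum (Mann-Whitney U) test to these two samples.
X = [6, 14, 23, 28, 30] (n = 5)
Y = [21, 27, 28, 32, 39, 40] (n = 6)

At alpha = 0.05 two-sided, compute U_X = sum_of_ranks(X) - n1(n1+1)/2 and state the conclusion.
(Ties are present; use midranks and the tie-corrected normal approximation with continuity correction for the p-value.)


Step 1: Combine and sort all 11 observations; assign midranks.
sorted (value, group): (6,X), (14,X), (21,Y), (23,X), (27,Y), (28,X), (28,Y), (30,X), (32,Y), (39,Y), (40,Y)
ranks: 6->1, 14->2, 21->3, 23->4, 27->5, 28->6.5, 28->6.5, 30->8, 32->9, 39->10, 40->11
Step 2: Rank sum for X: R1 = 1 + 2 + 4 + 6.5 + 8 = 21.5.
Step 3: U_X = R1 - n1(n1+1)/2 = 21.5 - 5*6/2 = 21.5 - 15 = 6.5.
       U_Y = n1*n2 - U_X = 30 - 6.5 = 23.5.
Step 4: Ties are present, so use the tie-corrected normal approximation (with continuity correction) for the p-value.
Step 5: p-value = 0.143215; compare to alpha = 0.05. fail to reject H0.

U_X = 6.5, p = 0.143215, fail to reject H0 at alpha = 0.05.


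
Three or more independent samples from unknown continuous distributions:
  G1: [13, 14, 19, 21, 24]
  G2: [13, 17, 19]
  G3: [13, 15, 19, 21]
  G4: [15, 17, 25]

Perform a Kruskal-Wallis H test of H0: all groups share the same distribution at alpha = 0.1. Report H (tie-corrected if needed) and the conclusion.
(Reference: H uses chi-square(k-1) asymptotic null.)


Step 1: Combine all N = 15 observations and assign midranks.
sorted (value, group, rank): (13,G1,2), (13,G2,2), (13,G3,2), (14,G1,4), (15,G3,5.5), (15,G4,5.5), (17,G2,7.5), (17,G4,7.5), (19,G1,10), (19,G2,10), (19,G3,10), (21,G1,12.5), (21,G3,12.5), (24,G1,14), (25,G4,15)
Step 2: Sum ranks within each group.
R_1 = 42.5 (n_1 = 5)
R_2 = 19.5 (n_2 = 3)
R_3 = 30 (n_3 = 4)
R_4 = 28 (n_4 = 3)
Step 3: H = 12/(N(N+1)) * sum(R_i^2/n_i) - 3(N+1)
     = 12/(15*16) * (42.5^2/5 + 19.5^2/3 + 30^2/4 + 28^2/3) - 3*16
     = 0.050000 * 974.333 - 48
     = 0.716667.
Step 4: Ties present; correction factor C = 1 - 66/(15^3 - 15) = 0.980357. Corrected H = 0.716667 / 0.980357 = 0.731026.
Step 5: Under H0, H ~ chi^2(3); p-value = 0.865883.
Step 6: alpha = 0.1. fail to reject H0.

H = 0.7310, df = 3, p = 0.865883, fail to reject H0.


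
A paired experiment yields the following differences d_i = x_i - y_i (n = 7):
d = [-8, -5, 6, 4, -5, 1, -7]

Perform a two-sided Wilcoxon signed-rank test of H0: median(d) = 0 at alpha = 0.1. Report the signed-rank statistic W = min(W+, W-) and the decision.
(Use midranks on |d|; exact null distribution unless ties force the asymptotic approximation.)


Step 1: Drop any zero differences (none here) and take |d_i|.
|d| = [8, 5, 6, 4, 5, 1, 7]
Step 2: Midrank |d_i| (ties get averaged ranks).
ranks: |8|->7, |5|->3.5, |6|->5, |4|->2, |5|->3.5, |1|->1, |7|->6
Step 3: Attach original signs; sum ranks with positive sign and with negative sign.
W+ = 5 + 2 + 1 = 8
W- = 7 + 3.5 + 3.5 + 6 = 20
(Check: W+ + W- = 28 should equal n(n+1)/2 = 28.)
Step 4: Test statistic W = min(W+, W-) = 8.
Step 5: Ties in |d|, so use the tie-corrected normal approximation.
        E[W] = n(n+1)/4 = 7*8/4 = 14.
        Tie groups: |d|=5 (t=2); sum(t^3 - t) = 6.
        Var[W] = n(n+1)(2n+1)/24 - sum(t^3-t)/48 = 840/24 - 6/48 = 34.875.
        z = (W - E[W]) / sqrt(Var[W]) = (8 - 14) / 5.9055 = -1.0160.
        Two-sided p = 2*Phi(z) = 0.309629.
Step 6: alpha = 0.1. fail to reject H0.

W+ = 8, W- = 20, W = min = 8, p = 0.309629, fail to reject H0.


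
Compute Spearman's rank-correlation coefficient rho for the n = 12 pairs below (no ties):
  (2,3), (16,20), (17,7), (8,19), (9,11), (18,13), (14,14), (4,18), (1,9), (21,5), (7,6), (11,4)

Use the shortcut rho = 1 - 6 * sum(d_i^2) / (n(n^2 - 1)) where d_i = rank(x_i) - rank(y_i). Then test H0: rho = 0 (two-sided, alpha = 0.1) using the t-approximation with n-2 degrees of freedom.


Step 1: Rank x and y separately (midranks; no ties here).
rank(x): 2->2, 16->9, 17->10, 8->5, 9->6, 18->11, 14->8, 4->3, 1->1, 21->12, 7->4, 11->7
rank(y): 3->1, 20->12, 7->5, 19->11, 11->7, 13->8, 14->9, 18->10, 9->6, 5->3, 6->4, 4->2
Step 2: d_i = R_x(i) - R_y(i); compute d_i^2.
  (2-1)^2=1, (9-12)^2=9, (10-5)^2=25, (5-11)^2=36, (6-7)^2=1, (11-8)^2=9, (8-9)^2=1, (3-10)^2=49, (1-6)^2=25, (12-3)^2=81, (4-4)^2=0, (7-2)^2=25
sum(d^2) = 262.
Step 3: rho = 1 - 6*262 / (12*(12^2 - 1)) = 1 - 1572/1716 = 0.083916.
Step 4: Under H0, t = rho * sqrt((n-2)/(1-rho^2)) = 0.2663 ~ t(10).
Step 5: Two-sided p-value from the t-distribution with 10 df = 0.795415.
Step 6: alpha = 0.1. fail to reject H0.

rho = 0.0839, p = 0.795415, fail to reject H0 at alpha = 0.1.


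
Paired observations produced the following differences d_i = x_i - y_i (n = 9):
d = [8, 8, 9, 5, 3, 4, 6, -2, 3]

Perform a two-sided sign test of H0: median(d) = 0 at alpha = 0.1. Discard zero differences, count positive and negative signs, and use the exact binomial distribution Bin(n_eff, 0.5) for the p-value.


Step 1: Discard zero differences. Original n = 9; n_eff = number of nonzero differences = 9.
Nonzero differences (with sign): +8, +8, +9, +5, +3, +4, +6, -2, +3
Step 2: Count signs: positive = 8, negative = 1.
Step 3: Under H0: P(positive) = 0.5, so the number of positives S ~ Bin(9, 0.5).
Step 4: Two-sided exact p-value = sum of Bin(9,0.5) probabilities at or below the observed probability = 0.039062.
Step 5: alpha = 0.1. reject H0.

n_eff = 9, pos = 8, neg = 1, p = 0.039062, reject H0.


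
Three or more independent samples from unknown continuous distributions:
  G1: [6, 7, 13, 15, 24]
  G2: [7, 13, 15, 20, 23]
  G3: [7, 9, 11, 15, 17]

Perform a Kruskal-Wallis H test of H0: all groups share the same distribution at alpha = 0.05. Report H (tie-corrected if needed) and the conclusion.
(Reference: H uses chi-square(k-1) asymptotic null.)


Step 1: Combine all N = 15 observations and assign midranks.
sorted (value, group, rank): (6,G1,1), (7,G1,3), (7,G2,3), (7,G3,3), (9,G3,5), (11,G3,6), (13,G1,7.5), (13,G2,7.5), (15,G1,10), (15,G2,10), (15,G3,10), (17,G3,12), (20,G2,13), (23,G2,14), (24,G1,15)
Step 2: Sum ranks within each group.
R_1 = 36.5 (n_1 = 5)
R_2 = 47.5 (n_2 = 5)
R_3 = 36 (n_3 = 5)
Step 3: H = 12/(N(N+1)) * sum(R_i^2/n_i) - 3(N+1)
     = 12/(15*16) * (36.5^2/5 + 47.5^2/5 + 36^2/5) - 3*16
     = 0.050000 * 976.9 - 48
     = 0.845000.
Step 4: Ties present; correction factor C = 1 - 54/(15^3 - 15) = 0.983929. Corrected H = 0.845000 / 0.983929 = 0.858802.
Step 5: Under H0, H ~ chi^2(2); p-value = 0.650899.
Step 6: alpha = 0.05. fail to reject H0.

H = 0.8588, df = 2, p = 0.650899, fail to reject H0.


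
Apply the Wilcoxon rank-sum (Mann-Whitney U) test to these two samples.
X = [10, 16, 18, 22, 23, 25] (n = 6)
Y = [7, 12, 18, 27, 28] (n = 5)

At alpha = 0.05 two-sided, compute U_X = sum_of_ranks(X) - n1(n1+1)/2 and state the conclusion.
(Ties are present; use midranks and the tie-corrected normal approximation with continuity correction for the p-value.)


Step 1: Combine and sort all 11 observations; assign midranks.
sorted (value, group): (7,Y), (10,X), (12,Y), (16,X), (18,X), (18,Y), (22,X), (23,X), (25,X), (27,Y), (28,Y)
ranks: 7->1, 10->2, 12->3, 16->4, 18->5.5, 18->5.5, 22->7, 23->8, 25->9, 27->10, 28->11
Step 2: Rank sum for X: R1 = 2 + 4 + 5.5 + 7 + 8 + 9 = 35.5.
Step 3: U_X = R1 - n1(n1+1)/2 = 35.5 - 6*7/2 = 35.5 - 21 = 14.5.
       U_Y = n1*n2 - U_X = 30 - 14.5 = 15.5.
Step 4: Ties are present, so use the tie-corrected normal approximation (with continuity correction) for the p-value.
Step 5: p-value = 1.000000; compare to alpha = 0.05. fail to reject H0.

U_X = 14.5, p = 1.000000, fail to reject H0 at alpha = 0.05.


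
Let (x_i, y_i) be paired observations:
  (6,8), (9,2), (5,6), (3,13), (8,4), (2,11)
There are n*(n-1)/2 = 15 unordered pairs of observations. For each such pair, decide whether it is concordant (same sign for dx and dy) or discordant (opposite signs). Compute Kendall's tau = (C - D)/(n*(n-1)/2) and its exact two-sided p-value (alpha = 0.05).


Step 1: Enumerate the 15 unordered pairs (i,j) with i<j and classify each by sign(x_j-x_i) * sign(y_j-y_i).
  (1,2):dx=+3,dy=-6->D; (1,3):dx=-1,dy=-2->C; (1,4):dx=-3,dy=+5->D; (1,5):dx=+2,dy=-4->D
  (1,6):dx=-4,dy=+3->D; (2,3):dx=-4,dy=+4->D; (2,4):dx=-6,dy=+11->D; (2,5):dx=-1,dy=+2->D
  (2,6):dx=-7,dy=+9->D; (3,4):dx=-2,dy=+7->D; (3,5):dx=+3,dy=-2->D; (3,6):dx=-3,dy=+5->D
  (4,5):dx=+5,dy=-9->D; (4,6):dx=-1,dy=-2->C; (5,6):dx=-6,dy=+7->D
Step 2: C = 2, D = 13, total pairs = 15.
Step 3: tau = (C - D)/(n(n-1)/2) = (2 - 13)/15 = -0.733333.
Step 4: Exact two-sided p-value (enumerate n! = 720 permutations of y under H0): p = 0.055556.
Step 5: alpha = 0.05. fail to reject H0.

tau_b = -0.7333 (C=2, D=13), p = 0.055556, fail to reject H0.


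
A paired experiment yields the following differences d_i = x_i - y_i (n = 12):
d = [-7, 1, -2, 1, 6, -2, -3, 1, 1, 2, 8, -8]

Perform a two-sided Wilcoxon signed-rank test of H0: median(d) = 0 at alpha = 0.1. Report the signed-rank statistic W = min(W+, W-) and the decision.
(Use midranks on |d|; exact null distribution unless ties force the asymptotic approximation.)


Step 1: Drop any zero differences (none here) and take |d_i|.
|d| = [7, 1, 2, 1, 6, 2, 3, 1, 1, 2, 8, 8]
Step 2: Midrank |d_i| (ties get averaged ranks).
ranks: |7|->10, |1|->2.5, |2|->6, |1|->2.5, |6|->9, |2|->6, |3|->8, |1|->2.5, |1|->2.5, |2|->6, |8|->11.5, |8|->11.5
Step 3: Attach original signs; sum ranks with positive sign and with negative sign.
W+ = 2.5 + 2.5 + 9 + 2.5 + 2.5 + 6 + 11.5 = 36.5
W- = 10 + 6 + 6 + 8 + 11.5 = 41.5
(Check: W+ + W- = 78 should equal n(n+1)/2 = 78.)
Step 4: Test statistic W = min(W+, W-) = 36.5.
Step 5: Ties in |d|, so use the tie-corrected normal approximation.
        E[W] = n(n+1)/4 = 12*13/4 = 39.
        Tie groups: |d|=1 (t=4), |d|=2 (t=3), |d|=8 (t=2); sum(t^3 - t) = 90.
        Var[W] = n(n+1)(2n+1)/24 - sum(t^3-t)/48 = 3900/24 - 90/48 = 160.625.
        z = (W - E[W]) / sqrt(Var[W]) = (36.5 - 39) / 12.6738 = -0.1973.
        Two-sided p = 2*Phi(z) = 0.843626.
Step 6: alpha = 0.1. fail to reject H0.

W+ = 36.5, W- = 41.5, W = min = 36.5, p = 0.843626, fail to reject H0.


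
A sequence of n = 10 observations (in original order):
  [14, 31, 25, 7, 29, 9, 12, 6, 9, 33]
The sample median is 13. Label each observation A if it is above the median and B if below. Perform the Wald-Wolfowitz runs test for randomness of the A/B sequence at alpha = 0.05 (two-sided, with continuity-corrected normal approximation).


Step 1: Compute median = 13; label A = above, B = below.
Labels in order: AAABABBBBA  (n_A = 5, n_B = 5)
Step 2: Count runs R = 5.
Step 3: Under H0 (random ordering), E[R] = 2*n_A*n_B/(n_A+n_B) + 1 = 2*5*5/10 + 1 = 6.0000.
        Var[R] = 2*n_A*n_B*(2*n_A*n_B - n_A - n_B) / ((n_A+n_B)^2 * (n_A+n_B-1)) = 2000/900 = 2.2222.
        SD[R] = 1.4907.
Step 4: Continuity-corrected z = (R + 0.5 - E[R]) / SD[R] = (5 + 0.5 - 6.0000) / 1.4907 = -0.3354.
Step 5: Two-sided p-value via normal approximation = 2*(1 - Phi(|z|)) = 0.737316.
Step 6: alpha = 0.05. fail to reject H0.

R = 5, z = -0.3354, p = 0.737316, fail to reject H0.


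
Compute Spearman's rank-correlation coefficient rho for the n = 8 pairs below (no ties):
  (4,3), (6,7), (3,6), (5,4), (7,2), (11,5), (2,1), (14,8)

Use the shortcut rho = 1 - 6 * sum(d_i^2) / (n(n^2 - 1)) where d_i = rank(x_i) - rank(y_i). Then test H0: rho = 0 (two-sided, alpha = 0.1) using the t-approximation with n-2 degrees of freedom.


Step 1: Rank x and y separately (midranks; no ties here).
rank(x): 4->3, 6->5, 3->2, 5->4, 7->6, 11->7, 2->1, 14->8
rank(y): 3->3, 7->7, 6->6, 4->4, 2->2, 5->5, 1->1, 8->8
Step 2: d_i = R_x(i) - R_y(i); compute d_i^2.
  (3-3)^2=0, (5-7)^2=4, (2-6)^2=16, (4-4)^2=0, (6-2)^2=16, (7-5)^2=4, (1-1)^2=0, (8-8)^2=0
sum(d^2) = 40.
Step 3: rho = 1 - 6*40 / (8*(8^2 - 1)) = 1 - 240/504 = 0.523810.
Step 4: Under H0, t = rho * sqrt((n-2)/(1-rho^2)) = 1.5062 ~ t(6).
Step 5: Two-sided p-value from the t-distribution with 6 df = 0.182721.
Step 6: alpha = 0.1. fail to reject H0.

rho = 0.5238, p = 0.182721, fail to reject H0 at alpha = 0.1.


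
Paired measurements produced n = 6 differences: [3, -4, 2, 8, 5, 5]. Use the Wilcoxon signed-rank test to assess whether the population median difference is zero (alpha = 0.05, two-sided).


Step 1: Drop any zero differences (none here) and take |d_i|.
|d| = [3, 4, 2, 8, 5, 5]
Step 2: Midrank |d_i| (ties get averaged ranks).
ranks: |3|->2, |4|->3, |2|->1, |8|->6, |5|->4.5, |5|->4.5
Step 3: Attach original signs; sum ranks with positive sign and with negative sign.
W+ = 2 + 1 + 6 + 4.5 + 4.5 = 18
W- = 3 = 3
(Check: W+ + W- = 21 should equal n(n+1)/2 = 21.)
Step 4: Test statistic W = min(W+, W-) = 3.
Step 5: Ties in |d|, so use the tie-corrected normal approximation.
        E[W] = n(n+1)/4 = 6*7/4 = 10.5.
        Tie groups: |d|=5 (t=2); sum(t^3 - t) = 6.
        Var[W] = n(n+1)(2n+1)/24 - sum(t^3-t)/48 = 546/24 - 6/48 = 22.625.
        z = (W - E[W]) / sqrt(Var[W]) = (3 - 10.5) / 4.7566 = -1.5768.
        Two-sided p = 2*Phi(z) = 0.114850.
Step 6: alpha = 0.05. fail to reject H0.

W+ = 18, W- = 3, W = min = 3, p = 0.114850, fail to reject H0.


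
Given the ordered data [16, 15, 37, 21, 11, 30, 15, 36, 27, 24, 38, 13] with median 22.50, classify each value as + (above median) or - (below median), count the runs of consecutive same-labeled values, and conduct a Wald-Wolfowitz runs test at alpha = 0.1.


Step 1: Compute median = 22.50; label A = above, B = below.
Labels in order: BBABBABAAAAB  (n_A = 6, n_B = 6)
Step 2: Count runs R = 7.
Step 3: Under H0 (random ordering), E[R] = 2*n_A*n_B/(n_A+n_B) + 1 = 2*6*6/12 + 1 = 7.0000.
        Var[R] = 2*n_A*n_B*(2*n_A*n_B - n_A - n_B) / ((n_A+n_B)^2 * (n_A+n_B-1)) = 4320/1584 = 2.7273.
        SD[R] = 1.6514.
Step 4: R = E[R], so z = 0 with no continuity correction.
Step 5: Two-sided p-value via normal approximation = 2*(1 - Phi(|z|)) = 1.000000.
Step 6: alpha = 0.1. fail to reject H0.

R = 7, z = 0.0000, p = 1.000000, fail to reject H0.


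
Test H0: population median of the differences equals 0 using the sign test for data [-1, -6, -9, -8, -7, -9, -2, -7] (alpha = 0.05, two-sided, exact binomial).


Step 1: Discard zero differences. Original n = 8; n_eff = number of nonzero differences = 8.
Nonzero differences (with sign): -1, -6, -9, -8, -7, -9, -2, -7
Step 2: Count signs: positive = 0, negative = 8.
Step 3: Under H0: P(positive) = 0.5, so the number of positives S ~ Bin(8, 0.5).
Step 4: Two-sided exact p-value = sum of Bin(8,0.5) probabilities at or below the observed probability = 0.007812.
Step 5: alpha = 0.05. reject H0.

n_eff = 8, pos = 0, neg = 8, p = 0.007812, reject H0.


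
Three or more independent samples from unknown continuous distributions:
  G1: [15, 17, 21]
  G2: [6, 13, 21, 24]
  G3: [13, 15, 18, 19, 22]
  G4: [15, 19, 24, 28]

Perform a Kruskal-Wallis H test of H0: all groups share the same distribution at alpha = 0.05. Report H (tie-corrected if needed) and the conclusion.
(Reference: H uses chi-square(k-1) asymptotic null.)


Step 1: Combine all N = 16 observations and assign midranks.
sorted (value, group, rank): (6,G2,1), (13,G2,2.5), (13,G3,2.5), (15,G1,5), (15,G3,5), (15,G4,5), (17,G1,7), (18,G3,8), (19,G3,9.5), (19,G4,9.5), (21,G1,11.5), (21,G2,11.5), (22,G3,13), (24,G2,14.5), (24,G4,14.5), (28,G4,16)
Step 2: Sum ranks within each group.
R_1 = 23.5 (n_1 = 3)
R_2 = 29.5 (n_2 = 4)
R_3 = 38 (n_3 = 5)
R_4 = 45 (n_4 = 4)
Step 3: H = 12/(N(N+1)) * sum(R_i^2/n_i) - 3(N+1)
     = 12/(16*17) * (23.5^2/3 + 29.5^2/4 + 38^2/5 + 45^2/4) - 3*17
     = 0.044118 * 1196.7 - 51
     = 1.795404.
Step 4: Ties present; correction factor C = 1 - 48/(16^3 - 16) = 0.988235. Corrected H = 1.795404 / 0.988235 = 1.816778.
Step 5: Under H0, H ~ chi^2(3); p-value = 0.611291.
Step 6: alpha = 0.05. fail to reject H0.

H = 1.8168, df = 3, p = 0.611291, fail to reject H0.


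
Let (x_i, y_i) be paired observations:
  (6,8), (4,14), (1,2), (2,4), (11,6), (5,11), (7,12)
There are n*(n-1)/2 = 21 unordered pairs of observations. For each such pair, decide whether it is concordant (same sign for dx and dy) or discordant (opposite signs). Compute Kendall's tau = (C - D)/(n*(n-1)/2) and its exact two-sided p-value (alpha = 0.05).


Step 1: Enumerate the 21 unordered pairs (i,j) with i<j and classify each by sign(x_j-x_i) * sign(y_j-y_i).
  (1,2):dx=-2,dy=+6->D; (1,3):dx=-5,dy=-6->C; (1,4):dx=-4,dy=-4->C; (1,5):dx=+5,dy=-2->D
  (1,6):dx=-1,dy=+3->D; (1,7):dx=+1,dy=+4->C; (2,3):dx=-3,dy=-12->C; (2,4):dx=-2,dy=-10->C
  (2,5):dx=+7,dy=-8->D; (2,6):dx=+1,dy=-3->D; (2,7):dx=+3,dy=-2->D; (3,4):dx=+1,dy=+2->C
  (3,5):dx=+10,dy=+4->C; (3,6):dx=+4,dy=+9->C; (3,7):dx=+6,dy=+10->C; (4,5):dx=+9,dy=+2->C
  (4,6):dx=+3,dy=+7->C; (4,7):dx=+5,dy=+8->C; (5,6):dx=-6,dy=+5->D; (5,7):dx=-4,dy=+6->D
  (6,7):dx=+2,dy=+1->C
Step 2: C = 13, D = 8, total pairs = 21.
Step 3: tau = (C - D)/(n(n-1)/2) = (13 - 8)/21 = 0.238095.
Step 4: Exact two-sided p-value (enumerate n! = 5040 permutations of y under H0): p = 0.561905.
Step 5: alpha = 0.05. fail to reject H0.

tau_b = 0.2381 (C=13, D=8), p = 0.561905, fail to reject H0.


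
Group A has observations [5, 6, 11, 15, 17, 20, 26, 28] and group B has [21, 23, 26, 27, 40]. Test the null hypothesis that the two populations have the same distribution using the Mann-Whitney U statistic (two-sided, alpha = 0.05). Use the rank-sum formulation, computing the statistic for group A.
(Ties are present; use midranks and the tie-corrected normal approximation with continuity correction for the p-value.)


Step 1: Combine and sort all 13 observations; assign midranks.
sorted (value, group): (5,X), (6,X), (11,X), (15,X), (17,X), (20,X), (21,Y), (23,Y), (26,X), (26,Y), (27,Y), (28,X), (40,Y)
ranks: 5->1, 6->2, 11->3, 15->4, 17->5, 20->6, 21->7, 23->8, 26->9.5, 26->9.5, 27->11, 28->12, 40->13
Step 2: Rank sum for X: R1 = 1 + 2 + 3 + 4 + 5 + 6 + 9.5 + 12 = 42.5.
Step 3: U_X = R1 - n1(n1+1)/2 = 42.5 - 8*9/2 = 42.5 - 36 = 6.5.
       U_Y = n1*n2 - U_X = 40 - 6.5 = 33.5.
Step 4: Ties are present, so use the tie-corrected normal approximation (with continuity correction) for the p-value.
Step 5: p-value = 0.056699; compare to alpha = 0.05. fail to reject H0.

U_X = 6.5, p = 0.056699, fail to reject H0 at alpha = 0.05.


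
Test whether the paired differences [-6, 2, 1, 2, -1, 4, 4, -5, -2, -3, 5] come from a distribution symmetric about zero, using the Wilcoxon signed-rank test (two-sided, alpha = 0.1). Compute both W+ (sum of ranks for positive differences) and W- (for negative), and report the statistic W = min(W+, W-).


Step 1: Drop any zero differences (none here) and take |d_i|.
|d| = [6, 2, 1, 2, 1, 4, 4, 5, 2, 3, 5]
Step 2: Midrank |d_i| (ties get averaged ranks).
ranks: |6|->11, |2|->4, |1|->1.5, |2|->4, |1|->1.5, |4|->7.5, |4|->7.5, |5|->9.5, |2|->4, |3|->6, |5|->9.5
Step 3: Attach original signs; sum ranks with positive sign and with negative sign.
W+ = 4 + 1.5 + 4 + 7.5 + 7.5 + 9.5 = 34
W- = 11 + 1.5 + 9.5 + 4 + 6 = 32
(Check: W+ + W- = 66 should equal n(n+1)/2 = 66.)
Step 4: Test statistic W = min(W+, W-) = 32.
Step 5: Ties in |d|, so use the tie-corrected normal approximation.
        E[W] = n(n+1)/4 = 11*12/4 = 33.
        Tie groups: |d|=1 (t=2), |d|=2 (t=3), |d|=4 (t=2), |d|=5 (t=2); sum(t^3 - t) = 42.
        Var[W] = n(n+1)(2n+1)/24 - sum(t^3-t)/48 = 3036/24 - 42/48 = 125.625.
        z = (W - E[W]) / sqrt(Var[W]) = (32 - 33) / 11.2083 = -0.0892.
        Two-sided p = 2*Phi(z) = 0.928907.
Step 6: alpha = 0.1. fail to reject H0.

W+ = 34, W- = 32, W = min = 32, p = 0.928907, fail to reject H0.


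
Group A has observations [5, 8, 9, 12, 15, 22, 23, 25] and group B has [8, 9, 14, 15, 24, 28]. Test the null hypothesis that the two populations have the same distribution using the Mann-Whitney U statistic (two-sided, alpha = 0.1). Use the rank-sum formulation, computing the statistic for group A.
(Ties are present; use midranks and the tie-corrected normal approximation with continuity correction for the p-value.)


Step 1: Combine and sort all 14 observations; assign midranks.
sorted (value, group): (5,X), (8,X), (8,Y), (9,X), (9,Y), (12,X), (14,Y), (15,X), (15,Y), (22,X), (23,X), (24,Y), (25,X), (28,Y)
ranks: 5->1, 8->2.5, 8->2.5, 9->4.5, 9->4.5, 12->6, 14->7, 15->8.5, 15->8.5, 22->10, 23->11, 24->12, 25->13, 28->14
Step 2: Rank sum for X: R1 = 1 + 2.5 + 4.5 + 6 + 8.5 + 10 + 11 + 13 = 56.5.
Step 3: U_X = R1 - n1(n1+1)/2 = 56.5 - 8*9/2 = 56.5 - 36 = 20.5.
       U_Y = n1*n2 - U_X = 48 - 20.5 = 27.5.
Step 4: Ties are present, so use the tie-corrected normal approximation (with continuity correction) for the p-value.
Step 5: p-value = 0.697586; compare to alpha = 0.1. fail to reject H0.

U_X = 20.5, p = 0.697586, fail to reject H0 at alpha = 0.1.


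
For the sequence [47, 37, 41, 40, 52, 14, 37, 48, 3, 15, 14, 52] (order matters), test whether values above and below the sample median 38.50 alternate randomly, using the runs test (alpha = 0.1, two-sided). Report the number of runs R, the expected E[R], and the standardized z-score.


Step 1: Compute median = 38.50; label A = above, B = below.
Labels in order: ABAAABBABBBA  (n_A = 6, n_B = 6)
Step 2: Count runs R = 7.
Step 3: Under H0 (random ordering), E[R] = 2*n_A*n_B/(n_A+n_B) + 1 = 2*6*6/12 + 1 = 7.0000.
        Var[R] = 2*n_A*n_B*(2*n_A*n_B - n_A - n_B) / ((n_A+n_B)^2 * (n_A+n_B-1)) = 4320/1584 = 2.7273.
        SD[R] = 1.6514.
Step 4: R = E[R], so z = 0 with no continuity correction.
Step 5: Two-sided p-value via normal approximation = 2*(1 - Phi(|z|)) = 1.000000.
Step 6: alpha = 0.1. fail to reject H0.

R = 7, z = 0.0000, p = 1.000000, fail to reject H0.


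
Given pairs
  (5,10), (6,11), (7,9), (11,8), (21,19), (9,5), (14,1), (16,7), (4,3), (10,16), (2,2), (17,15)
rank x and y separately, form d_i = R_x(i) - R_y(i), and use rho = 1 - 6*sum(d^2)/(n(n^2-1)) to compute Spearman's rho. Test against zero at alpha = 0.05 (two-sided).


Step 1: Rank x and y separately (midranks; no ties here).
rank(x): 5->3, 6->4, 7->5, 11->8, 21->12, 9->6, 14->9, 16->10, 4->2, 10->7, 2->1, 17->11
rank(y): 10->8, 11->9, 9->7, 8->6, 19->12, 5->4, 1->1, 7->5, 3->3, 16->11, 2->2, 15->10
Step 2: d_i = R_x(i) - R_y(i); compute d_i^2.
  (3-8)^2=25, (4-9)^2=25, (5-7)^2=4, (8-6)^2=4, (12-12)^2=0, (6-4)^2=4, (9-1)^2=64, (10-5)^2=25, (2-3)^2=1, (7-11)^2=16, (1-2)^2=1, (11-10)^2=1
sum(d^2) = 170.
Step 3: rho = 1 - 6*170 / (12*(12^2 - 1)) = 1 - 1020/1716 = 0.405594.
Step 4: Under H0, t = rho * sqrt((n-2)/(1-rho^2)) = 1.4032 ~ t(10).
Step 5: Two-sided p-value from the t-distribution with 10 df = 0.190836.
Step 6: alpha = 0.05. fail to reject H0.

rho = 0.4056, p = 0.190836, fail to reject H0 at alpha = 0.05.


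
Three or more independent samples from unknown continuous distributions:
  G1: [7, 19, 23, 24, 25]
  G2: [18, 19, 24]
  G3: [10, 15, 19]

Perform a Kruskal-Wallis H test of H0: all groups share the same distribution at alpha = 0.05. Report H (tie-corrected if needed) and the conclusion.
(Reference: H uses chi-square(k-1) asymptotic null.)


Step 1: Combine all N = 11 observations and assign midranks.
sorted (value, group, rank): (7,G1,1), (10,G3,2), (15,G3,3), (18,G2,4), (19,G1,6), (19,G2,6), (19,G3,6), (23,G1,8), (24,G1,9.5), (24,G2,9.5), (25,G1,11)
Step 2: Sum ranks within each group.
R_1 = 35.5 (n_1 = 5)
R_2 = 19.5 (n_2 = 3)
R_3 = 11 (n_3 = 3)
Step 3: H = 12/(N(N+1)) * sum(R_i^2/n_i) - 3(N+1)
     = 12/(11*12) * (35.5^2/5 + 19.5^2/3 + 11^2/3) - 3*12
     = 0.090909 * 419.133 - 36
     = 2.103030.
Step 4: Ties present; correction factor C = 1 - 30/(11^3 - 11) = 0.977273. Corrected H = 2.103030 / 0.977273 = 2.151938.
Step 5: Under H0, H ~ chi^2(2); p-value = 0.340967.
Step 6: alpha = 0.05. fail to reject H0.

H = 2.1519, df = 2, p = 0.340967, fail to reject H0.
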